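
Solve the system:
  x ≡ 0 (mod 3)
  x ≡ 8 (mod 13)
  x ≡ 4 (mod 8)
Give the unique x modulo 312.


Moduli 3, 13, 8 are pairwise coprime; by CRT there is a unique solution modulo M = 3 · 13 · 8 = 312.
Solve pairwise, accumulating the modulus:
  Start with x ≡ 0 (mod 3).
  Combine with x ≡ 8 (mod 13): since gcd(3, 13) = 1, we get a unique residue mod 39.
    Write x = 0 + 3·t and substitute into x ≡ 8 (mod 13): 3·t ≡ 8 − 0 = 8 (mod 13).
    The inverse of 3 mod 13 is 9 (since 3·9 = 27 = 2·13 + 1), so t ≡ 9·8 = 72 ≡ 7 (mod 13).
    Then x = 0 + 3·7 = 21, valid modulo lcm(3, 13) = 39: x ≡ 21 (mod 39).
  Combine with x ≡ 4 (mod 8): since gcd(39, 8) = 1, we get a unique residue mod 312.
    Write x = 21 + 39·t and substitute into x ≡ 4 (mod 8): 39·t ≡ 4 − 21 = -17 (mod 8).
    Reduce coefficients mod 8: 7·t ≡ 7 (mod 8).
    The inverse of 7 mod 8 is 7 (since 7·7 = 49 = 6·8 + 1), so t ≡ 7·7 = 49 ≡ 1 (mod 8).
    Then x = 21 + 39·1 = 60, valid modulo lcm(39, 8) = 312: x ≡ 60 (mod 312).
Verify: 60 mod 3 = 0 ✓, 60 mod 13 = 8 ✓, 60 mod 8 = 4 ✓.

x ≡ 60 (mod 312).


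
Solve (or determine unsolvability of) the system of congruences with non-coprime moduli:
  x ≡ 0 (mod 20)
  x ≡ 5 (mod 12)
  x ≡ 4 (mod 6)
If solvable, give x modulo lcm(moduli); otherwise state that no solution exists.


Moduli 20, 12, 6 are not pairwise coprime, so CRT works modulo lcm(m_i) when all pairwise compatibility conditions hold.
Pairwise compatibility: gcd(m_i, m_j) must divide a_i - a_j for every pair.
Merge one congruence at a time:
  Start: x ≡ 0 (mod 20).
  Combine with x ≡ 5 (mod 12): gcd(20, 12) = 4, and 5 - 0 = 5 is NOT divisible by 4.
    ⇒ system is inconsistent (no integer solution).

No solution (the system is inconsistent).


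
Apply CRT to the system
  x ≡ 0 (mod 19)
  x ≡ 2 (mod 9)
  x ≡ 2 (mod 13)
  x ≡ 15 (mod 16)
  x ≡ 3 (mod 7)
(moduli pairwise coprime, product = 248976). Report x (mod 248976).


Product of moduli M = 19 · 9 · 13 · 16 · 7 = 248976.
Merge one congruence at a time:
  Start: x ≡ 0 (mod 19).
  Combine with x ≡ 2 (mod 9); new modulus lcm = 171.
    Write x = 0 + 19·t and substitute into x ≡ 2 (mod 9): 19·t ≡ 2 − 0 = 2 (mod 9).
    Reduce coefficients mod 9: 1·t ≡ 2 (mod 9).
    So t ≡ 2 (mod 9).
    Then x = 0 + 19·2 = 38, valid modulo lcm(19, 9) = 171: x ≡ 38 (mod 171).
  Combine with x ≡ 2 (mod 13); new modulus lcm = 2223.
    Write x = 38 + 171·t and substitute into x ≡ 2 (mod 13): 171·t ≡ 2 − 38 = -36 (mod 13).
    Reduce coefficients mod 13: 2·t ≡ 3 (mod 13).
    The inverse of 2 mod 13 is 7 (since 2·7 = 14 = 1·13 + 1), so t ≡ 7·3 = 21 ≡ 8 (mod 13).
    Then x = 38 + 171·8 = 1406, valid modulo lcm(171, 13) = 2223: x ≡ 1406 (mod 2223).
  Combine with x ≡ 15 (mod 16); new modulus lcm = 35568.
    Write x = 1406 + 2223·t and substitute into x ≡ 15 (mod 16): 2223·t ≡ 15 − 1406 = -1391 (mod 16).
    Reduce coefficients mod 16: 15·t ≡ 1 (mod 16).
    The inverse of 15 mod 16 is 15 (since 15·15 = 225 = 14·16 + 1), so t ≡ 15·1 = 15 ≡ 15 (mod 16).
    Then x = 1406 + 2223·15 = 34751, valid modulo lcm(2223, 16) = 35568: x ≡ 34751 (mod 35568).
  Combine with x ≡ 3 (mod 7); new modulus lcm = 248976.
    Write x = 34751 + 35568·t and substitute into x ≡ 3 (mod 7): 35568·t ≡ 3 − 34751 = -34748 (mod 7).
    Reduce coefficients mod 7: 1·t ≡ 0 (mod 7).
    So t ≡ 0 (mod 7).
    Then x = 34751 + 35568·0 = 34751, valid modulo lcm(35568, 7) = 248976: x ≡ 34751 (mod 248976).
Verify against each original: 34751 mod 19 = 0, 34751 mod 9 = 2, 34751 mod 13 = 2, 34751 mod 16 = 15, 34751 mod 7 = 3.

x ≡ 34751 (mod 248976).


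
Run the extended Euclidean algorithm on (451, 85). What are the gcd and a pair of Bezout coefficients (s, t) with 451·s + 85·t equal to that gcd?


Euclidean algorithm on (451, 85) — divide until remainder is 0:
  451 = 5 · 85 + 26
  85 = 3 · 26 + 7
  26 = 3 · 7 + 5
  7 = 1 · 5 + 2
  5 = 2 · 2 + 1
  2 = 2 · 1 + 0
gcd(451, 85) = 1.
Track Bezout coefficients alongside the remainders: start with r₀ = 451 = a·1 + b·0 (s = 1, t = 0) and r₁ = 85 = a·0 + b·1 (s = 0, t = 1); each new remainder r_{k+1} = r_{k-1} − q_k·r_k inherits s_{k+1} = s_{k-1} − q_k·s_k, t_{k+1} = t_{k-1} − q_k·t_k, so r_k = a·s_k + b·t_k at every step:
  q = 5: r = 26, s = 1 − 5·0 = 1, t = 0 − 5·1 = -5  (check: 451·1 + 85·(-5) = 26)
  q = 3: r = 7, s = 0 − 3·1 = -3, t = 1 − 3·(-5) = 16  (check: 451·(-3) + 85·16 = 7)
  q = 3: r = 5, s = 1 − 3·(-3) = 10, t = -5 − 3·16 = -53  (check: 451·10 + 85·(-53) = 5)
  q = 1: r = 2, s = -3 − 1·10 = -13, t = 16 − 1·(-53) = 69  (check: 451·(-13) + 85·69 = 2)
  q = 2: r = 1, s = 10 − 2·(-13) = 36, t = -53 − 2·69 = -191  (check: 451·36 + 85·(-191) = 1)
The row with r = 1 (the gcd) gives the Bezout coefficients s = 36, t = -191.
Result: 451 · (36) + 85 · (-191) = 1.

gcd(451, 85) = 1; s = 36, t = -191 (check: 451·36 + 85·(-191) = 1).


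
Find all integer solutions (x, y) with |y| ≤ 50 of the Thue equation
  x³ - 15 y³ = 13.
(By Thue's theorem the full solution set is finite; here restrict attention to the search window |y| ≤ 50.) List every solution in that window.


The equation is x³ - 15y³ = 13. For fixed y, x³ = 15·y³ + 13, so a solution requires the RHS to be a perfect cube.
Strategy: iterate y from -50 to 50, compute RHS = 15·y³ + 13, and check whether it is a (positive or negative) perfect cube.
Check small values of y:
  y = 0: RHS = 13 is not a perfect cube.
  y = 1: RHS = 28 is not a perfect cube.
  y = -1: RHS = -2 is not a perfect cube.
  y = 2: RHS = 133 is not a perfect cube.
  y = -2: RHS = -107 is not a perfect cube.
  y = 3: RHS = 418 is not a perfect cube.
  y = -3: RHS = -392 is not a perfect cube.
Continuing the search up to |y| = 50 finds no solutions either.
No (x, y) in the scanned range satisfies the equation.

No integer solutions with |y| ≤ 50.


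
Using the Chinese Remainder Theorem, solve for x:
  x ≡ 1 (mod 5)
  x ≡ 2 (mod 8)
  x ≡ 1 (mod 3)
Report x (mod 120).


Moduli 5, 8, 3 are pairwise coprime; by CRT there is a unique solution modulo M = 5 · 8 · 3 = 120.
Solve pairwise, accumulating the modulus:
  Start with x ≡ 1 (mod 5).
  Combine with x ≡ 2 (mod 8): since gcd(5, 8) = 1, we get a unique residue mod 40.
    Write x = 1 + 5·t and substitute into x ≡ 2 (mod 8): 5·t ≡ 2 − 1 = 1 (mod 8).
    The inverse of 5 mod 8 is 5 (since 5·5 = 25 = 3·8 + 1), so t ≡ 5·1 = 5 ≡ 5 (mod 8).
    Then x = 1 + 5·5 = 26, valid modulo lcm(5, 8) = 40: x ≡ 26 (mod 40).
  Combine with x ≡ 1 (mod 3): since gcd(40, 3) = 1, we get a unique residue mod 120.
    Write x = 26 + 40·t and substitute into x ≡ 1 (mod 3): 40·t ≡ 1 − 26 = -25 (mod 3).
    Reduce coefficients mod 3: 1·t ≡ 2 (mod 3).
    So t ≡ 2 (mod 3).
    Then x = 26 + 40·2 = 106, valid modulo lcm(40, 3) = 120: x ≡ 106 (mod 120).
Verify: 106 mod 5 = 1 ✓, 106 mod 8 = 2 ✓, 106 mod 3 = 1 ✓.

x ≡ 106 (mod 120).


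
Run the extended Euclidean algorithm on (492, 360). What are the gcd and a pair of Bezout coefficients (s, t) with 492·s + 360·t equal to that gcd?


Euclidean algorithm on (492, 360) — divide until remainder is 0:
  492 = 1 · 360 + 132
  360 = 2 · 132 + 96
  132 = 1 · 96 + 36
  96 = 2 · 36 + 24
  36 = 1 · 24 + 12
  24 = 2 · 12 + 0
gcd(492, 360) = 12.
Track Bezout coefficients alongside the remainders: start with r₀ = 492 = a·1 + b·0 (s = 1, t = 0) and r₁ = 360 = a·0 + b·1 (s = 0, t = 1); each new remainder r_{k+1} = r_{k-1} − q_k·r_k inherits s_{k+1} = s_{k-1} − q_k·s_k, t_{k+1} = t_{k-1} − q_k·t_k, so r_k = a·s_k + b·t_k at every step:
  q = 1: r = 132, s = 1 − 1·0 = 1, t = 0 − 1·1 = -1  (check: 492·1 + 360·(-1) = 132)
  q = 2: r = 96, s = 0 − 2·1 = -2, t = 1 − 2·(-1) = 3  (check: 492·(-2) + 360·3 = 96)
  q = 1: r = 36, s = 1 − 1·(-2) = 3, t = -1 − 1·3 = -4  (check: 492·3 + 360·(-4) = 36)
  q = 2: r = 24, s = -2 − 2·3 = -8, t = 3 − 2·(-4) = 11  (check: 492·(-8) + 360·11 = 24)
  q = 1: r = 12, s = 3 − 1·(-8) = 11, t = -4 − 1·11 = -15  (check: 492·11 + 360·(-15) = 12)
The row with r = 12 (the gcd) gives the Bezout coefficients s = 11, t = -15.
Result: 492 · (11) + 360 · (-15) = 12.

gcd(492, 360) = 12; s = 11, t = -15 (check: 492·11 + 360·(-15) = 12).


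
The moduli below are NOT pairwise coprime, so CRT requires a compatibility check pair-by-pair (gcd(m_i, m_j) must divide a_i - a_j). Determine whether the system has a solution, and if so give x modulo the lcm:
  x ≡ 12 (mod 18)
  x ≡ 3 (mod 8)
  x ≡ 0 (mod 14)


Moduli 18, 8, 14 are not pairwise coprime, so CRT works modulo lcm(m_i) when all pairwise compatibility conditions hold.
Pairwise compatibility: gcd(m_i, m_j) must divide a_i - a_j for every pair.
Merge one congruence at a time:
  Start: x ≡ 12 (mod 18).
  Combine with x ≡ 3 (mod 8): gcd(18, 8) = 2, and 3 - 12 = -9 is NOT divisible by 2.
    ⇒ system is inconsistent (no integer solution).

No solution (the system is inconsistent).


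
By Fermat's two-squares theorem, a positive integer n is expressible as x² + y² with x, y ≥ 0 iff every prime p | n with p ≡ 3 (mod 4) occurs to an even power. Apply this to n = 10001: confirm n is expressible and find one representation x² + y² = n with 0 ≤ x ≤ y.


Step 1: Factor n = 10001 = 73 · 137.
Step 2: Check the mod-4 condition on each prime factor: 73 ≡ 1 (mod 4), exponent 1; 137 ≡ 1 (mod 4), exponent 1.
All primes ≡ 3 (mod 4) appear to even exponent (or don't appear), so by the two-squares theorem n IS expressible as a sum of two squares.
Step 3: Build a representation. Here n = 73 · 137 is a product of primes ≡ 1 (mod 4). Each prime p ≡ 1 (mod 4) is itself a sum of two squares; find a² by testing p − a² for a perfect square:
  73: 73 − 1² = 72, 73 − 2² = 69, 73 − 3² = 64 = 8² ⇒ 73 = 3² + 8².
  137: 137 − 1² = 136, 137 − 2² = 133, 137 − 3² = 128, 137 − 4² = 121 = 11² ⇒ 137 = 4² + 11².
  Combine using the Brahmagupta–Fibonacci identity (a² + b²)(c² + d²) = (ac − bd)² + (ad + bc)² = (ac + bd)² + (ad − bc)²:
  73 · 137 = 10001: from (3² + 8²)(4² + 11²), take (3·4 − 8·11, 3·11 + 8·4) = (12 − 88, 33 + 32) = (-76, 65); dropping signs (only squares matter) gives (76, 65); check 76² + 65² = 5776 + 4225 = 10001 ✓.
Step 4: Order so x ≤ y and verify: 65² + 76² = 4225 + 5776 = 10001 = n. ✓

n = 10001 = 65² + 76² (one valid representation with x ≤ y).


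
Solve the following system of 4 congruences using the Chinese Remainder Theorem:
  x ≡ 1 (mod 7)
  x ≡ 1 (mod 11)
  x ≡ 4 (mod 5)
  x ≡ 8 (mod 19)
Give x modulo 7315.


Product of moduli M = 7 · 11 · 5 · 19 = 7315.
Merge one congruence at a time:
  Start: x ≡ 1 (mod 7).
  Combine with x ≡ 1 (mod 11); new modulus lcm = 77.
    Write x = 1 + 7·t and substitute into x ≡ 1 (mod 11): 7·t ≡ 1 − 1 = 0 (mod 11).
    The inverse of 7 mod 11 is 8 (since 7·8 = 56 = 5·11 + 1), so t ≡ 8·0 = 0 ≡ 0 (mod 11).
    Then x = 1 + 7·0 = 1, valid modulo lcm(7, 11) = 77: x ≡ 1 (mod 77).
  Combine with x ≡ 4 (mod 5); new modulus lcm = 385.
    Write x = 1 + 77·t and substitute into x ≡ 4 (mod 5): 77·t ≡ 4 − 1 = 3 (mod 5).
    Reduce coefficients mod 5: 2·t ≡ 3 (mod 5).
    The inverse of 2 mod 5 is 3 (since 2·3 = 6 = 1·5 + 1), so t ≡ 3·3 = 9 ≡ 4 (mod 5).
    Then x = 1 + 77·4 = 309, valid modulo lcm(77, 5) = 385: x ≡ 309 (mod 385).
  Combine with x ≡ 8 (mod 19); new modulus lcm = 7315.
    Write x = 309 + 385·t and substitute into x ≡ 8 (mod 19): 385·t ≡ 8 − 309 = -301 (mod 19).
    Reduce coefficients mod 19: 5·t ≡ 3 (mod 19).
    The inverse of 5 mod 19 is 4 (since 5·4 = 20 = 1·19 + 1), so t ≡ 4·3 = 12 ≡ 12 (mod 19).
    Then x = 309 + 385·12 = 4929, valid modulo lcm(385, 19) = 7315: x ≡ 4929 (mod 7315).
Verify against each original: 4929 mod 7 = 1, 4929 mod 11 = 1, 4929 mod 5 = 4, 4929 mod 19 = 8.

x ≡ 4929 (mod 7315).


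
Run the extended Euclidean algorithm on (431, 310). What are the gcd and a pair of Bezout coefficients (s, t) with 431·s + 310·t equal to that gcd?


Euclidean algorithm on (431, 310) — divide until remainder is 0:
  431 = 1 · 310 + 121
  310 = 2 · 121 + 68
  121 = 1 · 68 + 53
  68 = 1 · 53 + 15
  53 = 3 · 15 + 8
  15 = 1 · 8 + 7
  8 = 1 · 7 + 1
  7 = 7 · 1 + 0
gcd(431, 310) = 1.
Track Bezout coefficients alongside the remainders: start with r₀ = 431 = a·1 + b·0 (s = 1, t = 0) and r₁ = 310 = a·0 + b·1 (s = 0, t = 1); each new remainder r_{k+1} = r_{k-1} − q_k·r_k inherits s_{k+1} = s_{k-1} − q_k·s_k, t_{k+1} = t_{k-1} − q_k·t_k, so r_k = a·s_k + b·t_k at every step:
  q = 1: r = 121, s = 1 − 1·0 = 1, t = 0 − 1·1 = -1  (check: 431·1 + 310·(-1) = 121)
  q = 2: r = 68, s = 0 − 2·1 = -2, t = 1 − 2·(-1) = 3  (check: 431·(-2) + 310·3 = 68)
  q = 1: r = 53, s = 1 − 1·(-2) = 3, t = -1 − 1·3 = -4  (check: 431·3 + 310·(-4) = 53)
  q = 1: r = 15, s = -2 − 1·3 = -5, t = 3 − 1·(-4) = 7  (check: 431·(-5) + 310·7 = 15)
  q = 3: r = 8, s = 3 − 3·(-5) = 18, t = -4 − 3·7 = -25  (check: 431·18 + 310·(-25) = 8)
  q = 1: r = 7, s = -5 − 1·18 = -23, t = 7 − 1·(-25) = 32  (check: 431·(-23) + 310·32 = 7)
  q = 1: r = 1, s = 18 − 1·(-23) = 41, t = -25 − 1·32 = -57  (check: 431·41 + 310·(-57) = 1)
The row with r = 1 (the gcd) gives the Bezout coefficients s = 41, t = -57.
Result: 431 · (41) + 310 · (-57) = 1.

gcd(431, 310) = 1; s = 41, t = -57 (check: 431·41 + 310·(-57) = 1).


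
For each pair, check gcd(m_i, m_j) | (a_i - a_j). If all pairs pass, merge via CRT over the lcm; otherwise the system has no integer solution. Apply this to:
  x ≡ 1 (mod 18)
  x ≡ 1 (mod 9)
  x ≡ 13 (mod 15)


Moduli 18, 9, 15 are not pairwise coprime, so CRT works modulo lcm(m_i) when all pairwise compatibility conditions hold.
Pairwise compatibility: gcd(m_i, m_j) must divide a_i - a_j for every pair.
Merge one congruence at a time:
  Start: x ≡ 1 (mod 18).
  Combine with x ≡ 1 (mod 9): gcd(18, 9) = 9; 1 - 1 = 0, which IS divisible by 9, so compatible.
    Write x = 1 + 18·t and substitute into x ≡ 1 (mod 9): 18·t ≡ 1 − 1 = 0 (mod 9).
    Divide the congruence (and modulus) by g = 9: 2·t ≡ 0 (mod 1).
    Modulo 1 every t works; take t = 0.
    Then x = 1 + 18·0 = 1, valid modulo lcm(18, 9) = 18: x ≡ 1 (mod 18).
  Combine with x ≡ 13 (mod 15): gcd(18, 15) = 3; 13 - 1 = 12, which IS divisible by 3, so compatible.
    Write x = 1 + 18·t and substitute into x ≡ 13 (mod 15): 18·t ≡ 13 − 1 = 12 (mod 15).
    Divide the congruence (and modulus) by g = 3: 6·t ≡ 4 (mod 5).
    Reduce coefficients mod 5: 1·t ≡ 4 (mod 5).
    So t ≡ 4 (mod 5).
    Then x = 1 + 18·4 = 73, valid modulo lcm(18, 15) = 90: x ≡ 73 (mod 90).
Verify: 73 mod 18 = 1, 73 mod 9 = 1, 73 mod 15 = 13.

x ≡ 73 (mod 90).


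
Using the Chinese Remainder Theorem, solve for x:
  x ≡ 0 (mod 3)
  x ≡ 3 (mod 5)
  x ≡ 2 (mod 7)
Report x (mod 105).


Moduli 3, 5, 7 are pairwise coprime; by CRT there is a unique solution modulo M = 3 · 5 · 7 = 105.
Solve pairwise, accumulating the modulus:
  Start with x ≡ 0 (mod 3).
  Combine with x ≡ 3 (mod 5): since gcd(3, 5) = 1, we get a unique residue mod 15.
    Write x = 0 + 3·t and substitute into x ≡ 3 (mod 5): 3·t ≡ 3 − 0 = 3 (mod 5).
    The inverse of 3 mod 5 is 2 (since 3·2 = 6 = 1·5 + 1), so t ≡ 2·3 = 6 ≡ 1 (mod 5).
    Then x = 0 + 3·1 = 3, valid modulo lcm(3, 5) = 15: x ≡ 3 (mod 15).
  Combine with x ≡ 2 (mod 7): since gcd(15, 7) = 1, we get a unique residue mod 105.
    Write x = 3 + 15·t and substitute into x ≡ 2 (mod 7): 15·t ≡ 2 − 3 = -1 (mod 7).
    Reduce coefficients mod 7: 1·t ≡ 6 (mod 7).
    So t ≡ 6 (mod 7).
    Then x = 3 + 15·6 = 93, valid modulo lcm(15, 7) = 105: x ≡ 93 (mod 105).
Verify: 93 mod 3 = 0 ✓, 93 mod 5 = 3 ✓, 93 mod 7 = 2 ✓.

x ≡ 93 (mod 105).


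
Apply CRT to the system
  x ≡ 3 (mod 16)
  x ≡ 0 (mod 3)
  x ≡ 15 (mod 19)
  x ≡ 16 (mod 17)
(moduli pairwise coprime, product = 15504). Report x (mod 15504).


Product of moduli M = 16 · 3 · 19 · 17 = 15504.
Merge one congruence at a time:
  Start: x ≡ 3 (mod 16).
  Combine with x ≡ 0 (mod 3); new modulus lcm = 48.
    Write x = 3 + 16·t and substitute into x ≡ 0 (mod 3): 16·t ≡ 0 − 3 = -3 (mod 3).
    Reduce coefficients mod 3: 1·t ≡ 0 (mod 3).
    So t ≡ 0 (mod 3).
    Then x = 3 + 16·0 = 3, valid modulo lcm(16, 3) = 48: x ≡ 3 (mod 48).
  Combine with x ≡ 15 (mod 19); new modulus lcm = 912.
    Write x = 3 + 48·t and substitute into x ≡ 15 (mod 19): 48·t ≡ 15 − 3 = 12 (mod 19).
    Reduce coefficients mod 19: 10·t ≡ 12 (mod 19).
    The inverse of 10 mod 19 is 2 (since 10·2 = 20 = 1·19 + 1), so t ≡ 2·12 = 24 ≡ 5 (mod 19).
    Then x = 3 + 48·5 = 243, valid modulo lcm(48, 19) = 912: x ≡ 243 (mod 912).
  Combine with x ≡ 16 (mod 17); new modulus lcm = 15504.
    Write x = 243 + 912·t and substitute into x ≡ 16 (mod 17): 912·t ≡ 16 − 243 = -227 (mod 17).
    Reduce coefficients mod 17: 11·t ≡ 11 (mod 17).
    The inverse of 11 mod 17 is 14 (since 11·14 = 154 = 9·17 + 1), so t ≡ 14·11 = 154 ≡ 1 (mod 17).
    Then x = 243 + 912·1 = 1155, valid modulo lcm(912, 17) = 15504: x ≡ 1155 (mod 15504).
Verify against each original: 1155 mod 16 = 3, 1155 mod 3 = 0, 1155 mod 19 = 15, 1155 mod 17 = 16.

x ≡ 1155 (mod 15504).


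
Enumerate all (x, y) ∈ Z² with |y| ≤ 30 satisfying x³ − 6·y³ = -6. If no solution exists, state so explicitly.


The equation is x³ - 6y³ = -6. For fixed y, x³ = 6·y³ − 6, so a solution requires the RHS to be a perfect cube.
Strategy: iterate y from -30 to 30, compute RHS = 6·y³ − 6, and check whether it is a (positive or negative) perfect cube.
Check small values of y:
  y = 0: RHS = -6 is not a perfect cube.
  y = 1: RHS = 0 = (0)³ ⇒ x = 0 works.
  y = -1: RHS = -12 is not a perfect cube.
  y = 2: RHS = 42 is not a perfect cube.
  y = -2: RHS = -54 is not a perfect cube.
  y = 3: RHS = 156 is not a perfect cube.
  y = -3: RHS = -168 is not a perfect cube.
Continuing the search up to |y| = 30 finds no further solutions beyond those listed.
Collected solutions: (0, 1).

Solutions (with |y| ≤ 30): (0, 1).


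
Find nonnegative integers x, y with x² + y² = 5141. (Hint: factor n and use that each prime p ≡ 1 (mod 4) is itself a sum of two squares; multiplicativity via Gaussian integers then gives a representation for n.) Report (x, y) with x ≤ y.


Step 1: Factor n = 5141 = 53 · 97.
Step 2: Check the mod-4 condition on each prime factor: 53 ≡ 1 (mod 4), exponent 1; 97 ≡ 1 (mod 4), exponent 1.
All primes ≡ 3 (mod 4) appear to even exponent (or don't appear), so by the two-squares theorem n IS expressible as a sum of two squares.
Step 3: Build a representation. Here n = 53 · 97 is a product of primes ≡ 1 (mod 4). Each prime p ≡ 1 (mod 4) is itself a sum of two squares; find a² by testing p − a² for a perfect square:
  53: 53 − 1² = 52, 53 − 2² = 49 = 7² ⇒ 53 = 2² + 7².
  97: 97 − 1² = 96, 97 − 2² = 93, 97 − 3² = 88, 97 − 4² = 81 = 9² ⇒ 97 = 4² + 9².
  Combine using the Brahmagupta–Fibonacci identity (a² + b²)(c² + d²) = (ac − bd)² + (ad + bc)² = (ac + bd)² + (ad − bc)²:
  53 · 97 = 5141: from (2² + 7²)(4² + 9²), take (2·4 − 7·9, 2·9 + 7·4) = (8 − 63, 18 + 28) = (-55, 46); dropping signs (only squares matter) gives (55, 46); check 55² + 46² = 3025 + 2116 = 5141 ✓.
Step 4: Order so x ≤ y and verify: 46² + 55² = 2116 + 3025 = 5141 = n. ✓

n = 5141 = 46² + 55² (one valid representation with x ≤ y).


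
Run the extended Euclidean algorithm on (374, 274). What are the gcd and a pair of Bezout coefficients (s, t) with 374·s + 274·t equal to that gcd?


Euclidean algorithm on (374, 274) — divide until remainder is 0:
  374 = 1 · 274 + 100
  274 = 2 · 100 + 74
  100 = 1 · 74 + 26
  74 = 2 · 26 + 22
  26 = 1 · 22 + 4
  22 = 5 · 4 + 2
  4 = 2 · 2 + 0
gcd(374, 274) = 2.
Track Bezout coefficients alongside the remainders: start with r₀ = 374 = a·1 + b·0 (s = 1, t = 0) and r₁ = 274 = a·0 + b·1 (s = 0, t = 1); each new remainder r_{k+1} = r_{k-1} − q_k·r_k inherits s_{k+1} = s_{k-1} − q_k·s_k, t_{k+1} = t_{k-1} − q_k·t_k, so r_k = a·s_k + b·t_k at every step:
  q = 1: r = 100, s = 1 − 1·0 = 1, t = 0 − 1·1 = -1  (check: 374·1 + 274·(-1) = 100)
  q = 2: r = 74, s = 0 − 2·1 = -2, t = 1 − 2·(-1) = 3  (check: 374·(-2) + 274·3 = 74)
  q = 1: r = 26, s = 1 − 1·(-2) = 3, t = -1 − 1·3 = -4  (check: 374·3 + 274·(-4) = 26)
  q = 2: r = 22, s = -2 − 2·3 = -8, t = 3 − 2·(-4) = 11  (check: 374·(-8) + 274·11 = 22)
  q = 1: r = 4, s = 3 − 1·(-8) = 11, t = -4 − 1·11 = -15  (check: 374·11 + 274·(-15) = 4)
  q = 5: r = 2, s = -8 − 5·11 = -63, t = 11 − 5·(-15) = 86  (check: 374·(-63) + 274·86 = 2)
The row with r = 2 (the gcd) gives the Bezout coefficients s = -63, t = 86.
Result: 374 · (-63) + 274 · (86) = 2.

gcd(374, 274) = 2; s = -63, t = 86 (check: 374·(-63) + 274·86 = 2).


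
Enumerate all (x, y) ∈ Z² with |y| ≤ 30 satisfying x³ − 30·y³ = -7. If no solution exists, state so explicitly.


The equation is x³ - 30y³ = -7. For fixed y, x³ = 30·y³ − 7, so a solution requires the RHS to be a perfect cube.
Strategy: iterate y from -30 to 30, compute RHS = 30·y³ − 7, and check whether it is a (positive or negative) perfect cube.
Check small values of y:
  y = 0: RHS = -7 is not a perfect cube.
  y = 1: RHS = 23 is not a perfect cube.
  y = -1: RHS = -37 is not a perfect cube.
  y = 2: RHS = 233 is not a perfect cube.
  y = -2: RHS = -247 is not a perfect cube.
  y = 3: RHS = 803 is not a perfect cube.
  y = -3: RHS = -817 is not a perfect cube.
Continuing the search up to |y| = 30 finds no solutions either.
No (x, y) in the scanned range satisfies the equation.

No integer solutions with |y| ≤ 30.


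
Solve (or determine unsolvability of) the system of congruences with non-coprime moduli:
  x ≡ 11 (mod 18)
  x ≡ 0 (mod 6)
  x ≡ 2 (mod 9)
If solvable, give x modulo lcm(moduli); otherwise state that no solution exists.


Moduli 18, 6, 9 are not pairwise coprime, so CRT works modulo lcm(m_i) when all pairwise compatibility conditions hold.
Pairwise compatibility: gcd(m_i, m_j) must divide a_i - a_j for every pair.
Merge one congruence at a time:
  Start: x ≡ 11 (mod 18).
  Combine with x ≡ 0 (mod 6): gcd(18, 6) = 6, and 0 - 11 = -11 is NOT divisible by 6.
    ⇒ system is inconsistent (no integer solution).

No solution (the system is inconsistent).


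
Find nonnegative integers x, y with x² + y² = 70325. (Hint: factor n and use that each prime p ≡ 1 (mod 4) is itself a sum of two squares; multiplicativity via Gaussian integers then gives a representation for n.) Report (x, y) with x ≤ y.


Step 1: Factor n = 70325 = 5^2 · 29 · 97.
Step 2: Check the mod-4 condition on each prime factor: 5 ≡ 1 (mod 4), exponent 2; 29 ≡ 1 (mod 4), exponent 1; 97 ≡ 1 (mod 4), exponent 1.
All primes ≡ 3 (mod 4) appear to even exponent (or don't appear), so by the two-squares theorem n IS expressible as a sum of two squares.
Step 3: Build a representation. Group n = k² · m with k = 5 and m = 29 · 97 = 2813 (a product of primes ≡ 1 (mod 4)); a representation of m scales to one of n via (k·x)² + (k·y)² = k²(x² + y²). Each prime p ≡ 1 (mod 4) is itself a sum of two squares; find a² by testing p − a² for a perfect square:
  29: 29 − 1² = 28, 29 − 2² = 25 = 5² ⇒ 29 = 2² + 5².
  97: 97 − 1² = 96, 97 − 2² = 93, 97 − 3² = 88, 97 − 4² = 81 = 9² ⇒ 97 = 4² + 9².
  Combine using the Brahmagupta–Fibonacci identity (a² + b²)(c² + d²) = (ac − bd)² + (ad + bc)² = (ac + bd)² + (ad − bc)²:
  29 · 97 = 2813: from (2² + 5²)(4² + 9²), take (2·4 − 5·9, 2·9 + 5·4) = (8 − 45, 18 + 20) = (-37, 38); dropping signs (only squares matter) gives (37, 38); check 37² + 38² = 1369 + 1444 = 2813 ✓.
  Scale by k = 5: (5·37, 5·38) = (185, 190).
Step 4: Order so x ≤ y and verify: 185² + 190² = 34225 + 36100 = 70325 = n. ✓

n = 70325 = 185² + 190² (one valid representation with x ≤ y).


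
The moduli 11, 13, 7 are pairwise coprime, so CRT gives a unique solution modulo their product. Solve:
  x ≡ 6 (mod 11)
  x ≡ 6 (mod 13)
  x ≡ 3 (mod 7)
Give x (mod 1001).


Moduli 11, 13, 7 are pairwise coprime; by CRT there is a unique solution modulo M = 11 · 13 · 7 = 1001.
Solve pairwise, accumulating the modulus:
  Start with x ≡ 6 (mod 11).
  Combine with x ≡ 6 (mod 13): since gcd(11, 13) = 1, we get a unique residue mod 143.
    Write x = 6 + 11·t and substitute into x ≡ 6 (mod 13): 11·t ≡ 6 − 6 = 0 (mod 13).
    The inverse of 11 mod 13 is 6 (since 11·6 = 66 = 5·13 + 1), so t ≡ 6·0 = 0 ≡ 0 (mod 13).
    Then x = 6 + 11·0 = 6, valid modulo lcm(11, 13) = 143: x ≡ 6 (mod 143).
  Combine with x ≡ 3 (mod 7): since gcd(143, 7) = 1, we get a unique residue mod 1001.
    Write x = 6 + 143·t and substitute into x ≡ 3 (mod 7): 143·t ≡ 3 − 6 = -3 (mod 7).
    Reduce coefficients mod 7: 3·t ≡ 4 (mod 7).
    The inverse of 3 mod 7 is 5 (since 3·5 = 15 = 2·7 + 1), so t ≡ 5·4 = 20 ≡ 6 (mod 7).
    Then x = 6 + 143·6 = 864, valid modulo lcm(143, 7) = 1001: x ≡ 864 (mod 1001).
Verify: 864 mod 11 = 6 ✓, 864 mod 13 = 6 ✓, 864 mod 7 = 3 ✓.

x ≡ 864 (mod 1001).


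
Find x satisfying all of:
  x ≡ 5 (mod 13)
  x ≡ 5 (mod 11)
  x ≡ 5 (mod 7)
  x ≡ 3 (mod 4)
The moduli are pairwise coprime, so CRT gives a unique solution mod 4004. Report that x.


Product of moduli M = 13 · 11 · 7 · 4 = 4004.
Merge one congruence at a time:
  Start: x ≡ 5 (mod 13).
  Combine with x ≡ 5 (mod 11); new modulus lcm = 143.
    Write x = 5 + 13·t and substitute into x ≡ 5 (mod 11): 13·t ≡ 5 − 5 = 0 (mod 11).
    Reduce coefficients mod 11: 2·t ≡ 0 (mod 11).
    The inverse of 2 mod 11 is 6 (since 2·6 = 12 = 1·11 + 1), so t ≡ 6·0 = 0 ≡ 0 (mod 11).
    Then x = 5 + 13·0 = 5, valid modulo lcm(13, 11) = 143: x ≡ 5 (mod 143).
  Combine with x ≡ 5 (mod 7); new modulus lcm = 1001.
    Write x = 5 + 143·t and substitute into x ≡ 5 (mod 7): 143·t ≡ 5 − 5 = 0 (mod 7).
    Reduce coefficients mod 7: 3·t ≡ 0 (mod 7).
    The inverse of 3 mod 7 is 5 (since 3·5 = 15 = 2·7 + 1), so t ≡ 5·0 = 0 ≡ 0 (mod 7).
    Then x = 5 + 143·0 = 5, valid modulo lcm(143, 7) = 1001: x ≡ 5 (mod 1001).
  Combine with x ≡ 3 (mod 4); new modulus lcm = 4004.
    Write x = 5 + 1001·t and substitute into x ≡ 3 (mod 4): 1001·t ≡ 3 − 5 = -2 (mod 4).
    Reduce coefficients mod 4: 1·t ≡ 2 (mod 4).
    So t ≡ 2 (mod 4).
    Then x = 5 + 1001·2 = 2007, valid modulo lcm(1001, 4) = 4004: x ≡ 2007 (mod 4004).
Verify against each original: 2007 mod 13 = 5, 2007 mod 11 = 5, 2007 mod 7 = 5, 2007 mod 4 = 3.

x ≡ 2007 (mod 4004).


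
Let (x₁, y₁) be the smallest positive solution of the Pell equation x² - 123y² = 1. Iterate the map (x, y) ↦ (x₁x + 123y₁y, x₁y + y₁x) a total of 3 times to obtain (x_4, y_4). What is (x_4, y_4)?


Step 1: Find the fundamental solution (x₁, y₁) of x² - 123y² = 1.
  Expand √123 as a continued fraction. a₀ = ⌊√123⌋ = 11; iterate m_{k+1} = d_k·a_k − m_k, d_{k+1} = (123 − m_{k+1}²)/d_k, a_{k+1} = ⌊(a₀ + m_{k+1})/d_{k+1}⌋ (starting m₀ = 0, d₀ = 1), with convergents p_k = a_k·p_{k-1} + p_{k-2}, q_k = a_k·q_{k-1} + q_{k-2} (p₋₁ = 1, q₋₁ = 0):
  k = 0: a₀ = 11; p₀/q₀ = 11/1; p₀² − 123·q₀² = 121 − 123 = -2.
  k = 1: m = 11, d = 2, a = ⌊(11 + 11)/2⌋ = 11; p/q = (11·11 + 1)/(11·1 + 0) = 122/11; p² − 123·q² = 14884 − 14883 = 1.
  The first convergent with p² − 123·q² = 1 gives the fundamental solution (x₁, y₁) = (122, 11).
Step 2: Apply the recurrence (x_{n+1}, y_{n+1}) = (x₁x_n + 123y₁y_n, x₁y_n + y₁x_n) repeatedly.
  From (x_1, y_1) = (122, 11): x_2 = 122·122 + 123·11·11 = 29767; y_2 = 122·11 + 11·122 = 2684.
  From (x_2, y_2) = (29767, 2684): x_3 = 122·29767 + 123·11·2684 = 7263026; y_3 = 122·2684 + 11·29767 = 654885.
  From (x_3, y_3) = (7263026, 654885): x_4 = 122·7263026 + 123·11·654885 = 1772148577; y_4 = 122·654885 + 11·7263026 = 159789256.
Step 3: Verify x_4² - 123·y_4² = 3140510578963124929 - 3140510578963124928 = 1 (should be 1). ✓

(x_1, y_1) = (122, 11); (x_4, y_4) = (1772148577, 159789256).


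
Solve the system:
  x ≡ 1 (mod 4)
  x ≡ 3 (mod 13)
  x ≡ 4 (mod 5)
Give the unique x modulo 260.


Moduli 4, 13, 5 are pairwise coprime; by CRT there is a unique solution modulo M = 4 · 13 · 5 = 260.
Solve pairwise, accumulating the modulus:
  Start with x ≡ 1 (mod 4).
  Combine with x ≡ 3 (mod 13): since gcd(4, 13) = 1, we get a unique residue mod 52.
    Write x = 1 + 4·t and substitute into x ≡ 3 (mod 13): 4·t ≡ 3 − 1 = 2 (mod 13).
    The inverse of 4 mod 13 is 10 (since 4·10 = 40 = 3·13 + 1), so t ≡ 10·2 = 20 ≡ 7 (mod 13).
    Then x = 1 + 4·7 = 29, valid modulo lcm(4, 13) = 52: x ≡ 29 (mod 52).
  Combine with x ≡ 4 (mod 5): since gcd(52, 5) = 1, we get a unique residue mod 260.
    Write x = 29 + 52·t and substitute into x ≡ 4 (mod 5): 52·t ≡ 4 − 29 = -25 (mod 5).
    Reduce coefficients mod 5: 2·t ≡ 0 (mod 5).
    The inverse of 2 mod 5 is 3 (since 2·3 = 6 = 1·5 + 1), so t ≡ 3·0 = 0 ≡ 0 (mod 5).
    Then x = 29 + 52·0 = 29, valid modulo lcm(52, 5) = 260: x ≡ 29 (mod 260).
Verify: 29 mod 4 = 1 ✓, 29 mod 13 = 3 ✓, 29 mod 5 = 4 ✓.

x ≡ 29 (mod 260).


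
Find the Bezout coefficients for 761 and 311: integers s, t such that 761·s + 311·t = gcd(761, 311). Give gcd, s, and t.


Euclidean algorithm on (761, 311) — divide until remainder is 0:
  761 = 2 · 311 + 139
  311 = 2 · 139 + 33
  139 = 4 · 33 + 7
  33 = 4 · 7 + 5
  7 = 1 · 5 + 2
  5 = 2 · 2 + 1
  2 = 2 · 1 + 0
gcd(761, 311) = 1.
Track Bezout coefficients alongside the remainders: start with r₀ = 761 = a·1 + b·0 (s = 1, t = 0) and r₁ = 311 = a·0 + b·1 (s = 0, t = 1); each new remainder r_{k+1} = r_{k-1} − q_k·r_k inherits s_{k+1} = s_{k-1} − q_k·s_k, t_{k+1} = t_{k-1} − q_k·t_k, so r_k = a·s_k + b·t_k at every step:
  q = 2: r = 139, s = 1 − 2·0 = 1, t = 0 − 2·1 = -2  (check: 761·1 + 311·(-2) = 139)
  q = 2: r = 33, s = 0 − 2·1 = -2, t = 1 − 2·(-2) = 5  (check: 761·(-2) + 311·5 = 33)
  q = 4: r = 7, s = 1 − 4·(-2) = 9, t = -2 − 4·5 = -22  (check: 761·9 + 311·(-22) = 7)
  q = 4: r = 5, s = -2 − 4·9 = -38, t = 5 − 4·(-22) = 93  (check: 761·(-38) + 311·93 = 5)
  q = 1: r = 2, s = 9 − 1·(-38) = 47, t = -22 − 1·93 = -115  (check: 761·47 + 311·(-115) = 2)
  q = 2: r = 1, s = -38 − 2·47 = -132, t = 93 − 2·(-115) = 323  (check: 761·(-132) + 311·323 = 1)
The row with r = 1 (the gcd) gives the Bezout coefficients s = -132, t = 323.
Result: 761 · (-132) + 311 · (323) = 1.

gcd(761, 311) = 1; s = -132, t = 323 (check: 761·(-132) + 311·323 = 1).


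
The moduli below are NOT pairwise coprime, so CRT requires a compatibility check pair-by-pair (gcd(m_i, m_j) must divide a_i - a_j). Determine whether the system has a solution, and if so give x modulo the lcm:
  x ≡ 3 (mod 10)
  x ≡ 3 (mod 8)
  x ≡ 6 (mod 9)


Moduli 10, 8, 9 are not pairwise coprime, so CRT works modulo lcm(m_i) when all pairwise compatibility conditions hold.
Pairwise compatibility: gcd(m_i, m_j) must divide a_i - a_j for every pair.
Merge one congruence at a time:
  Start: x ≡ 3 (mod 10).
  Combine with x ≡ 3 (mod 8): gcd(10, 8) = 2; 3 - 3 = 0, which IS divisible by 2, so compatible.
    Write x = 3 + 10·t and substitute into x ≡ 3 (mod 8): 10·t ≡ 3 − 3 = 0 (mod 8).
    Divide the congruence (and modulus) by g = 2: 5·t ≡ 0 (mod 4).
    Reduce coefficients mod 4: 1·t ≡ 0 (mod 4).
    So t ≡ 0 (mod 4).
    Then x = 3 + 10·0 = 3, valid modulo lcm(10, 8) = 40: x ≡ 3 (mod 40).
  Combine with x ≡ 6 (mod 9): gcd(40, 9) = 1; 6 - 3 = 3, which IS divisible by 1, so compatible.
    Write x = 3 + 40·t and substitute into x ≡ 6 (mod 9): 40·t ≡ 6 − 3 = 3 (mod 9).
    Reduce coefficients mod 9: 4·t ≡ 3 (mod 9).
    The inverse of 4 mod 9 is 7 (since 4·7 = 28 = 3·9 + 1), so t ≡ 7·3 = 21 ≡ 3 (mod 9).
    Then x = 3 + 40·3 = 123, valid modulo lcm(40, 9) = 360: x ≡ 123 (mod 360).
Verify: 123 mod 10 = 3, 123 mod 8 = 3, 123 mod 9 = 6.

x ≡ 123 (mod 360).


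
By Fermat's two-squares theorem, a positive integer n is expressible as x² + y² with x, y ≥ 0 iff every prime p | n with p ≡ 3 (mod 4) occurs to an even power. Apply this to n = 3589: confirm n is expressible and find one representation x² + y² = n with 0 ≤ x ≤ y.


Step 1: Factor n = 3589 = 37 · 97.
Step 2: Check the mod-4 condition on each prime factor: 37 ≡ 1 (mod 4), exponent 1; 97 ≡ 1 (mod 4), exponent 1.
All primes ≡ 3 (mod 4) appear to even exponent (or don't appear), so by the two-squares theorem n IS expressible as a sum of two squares.
Step 3: Build a representation. Here n = 37 · 97 is a product of primes ≡ 1 (mod 4). Each prime p ≡ 1 (mod 4) is itself a sum of two squares; find a² by testing p − a² for a perfect square:
  37: 37 − 1² = 36 = 6² ⇒ 37 = 1² + 6².
  97: 97 − 1² = 96, 97 − 2² = 93, 97 − 3² = 88, 97 − 4² = 81 = 9² ⇒ 97 = 4² + 9².
  Combine using the Brahmagupta–Fibonacci identity (a² + b²)(c² + d²) = (ac − bd)² + (ad + bc)² = (ac + bd)² + (ad − bc)²:
  37 · 97 = 3589: from (1² + 6²)(4² + 9²), take (1·4 − 6·9, 1·9 + 6·4) = (4 − 54, 9 + 24) = (-50, 33); dropping signs (only squares matter) gives (50, 33); check 50² + 33² = 2500 + 1089 = 3589 ✓.
Step 4: Order so x ≤ y and verify: 33² + 50² = 1089 + 2500 = 3589 = n. ✓

n = 3589 = 33² + 50² (one valid representation with x ≤ y).


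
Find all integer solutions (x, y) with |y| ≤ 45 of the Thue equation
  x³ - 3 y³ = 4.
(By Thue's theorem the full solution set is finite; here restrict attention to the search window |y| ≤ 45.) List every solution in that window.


The equation is x³ - 3y³ = 4. For fixed y, x³ = 3·y³ + 4, so a solution requires the RHS to be a perfect cube.
Strategy: iterate y from -45 to 45, compute RHS = 3·y³ + 4, and check whether it is a (positive or negative) perfect cube.
Check small values of y:
  y = 0: RHS = 4 is not a perfect cube.
  y = 1: RHS = 7 is not a perfect cube.
  y = -1: RHS = 1 = (1)³ ⇒ x = 1 works.
  y = 2: RHS = 28 is not a perfect cube.
  y = -2: RHS = -20 is not a perfect cube.
  y = 3: RHS = 85 is not a perfect cube.
  y = -3: RHS = -77 is not a perfect cube.
Continuing the search up to |y| = 45 finds no further solutions beyond those listed.
Collected solutions: (1, -1).

Solutions (with |y| ≤ 45): (1, -1).


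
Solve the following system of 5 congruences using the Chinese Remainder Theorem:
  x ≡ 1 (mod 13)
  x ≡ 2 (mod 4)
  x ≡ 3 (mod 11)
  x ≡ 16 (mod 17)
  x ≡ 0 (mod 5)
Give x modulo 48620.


Product of moduli M = 13 · 4 · 11 · 17 · 5 = 48620.
Merge one congruence at a time:
  Start: x ≡ 1 (mod 13).
  Combine with x ≡ 2 (mod 4); new modulus lcm = 52.
    Write x = 1 + 13·t and substitute into x ≡ 2 (mod 4): 13·t ≡ 2 − 1 = 1 (mod 4).
    Reduce coefficients mod 4: 1·t ≡ 1 (mod 4).
    So t ≡ 1 (mod 4).
    Then x = 1 + 13·1 = 14, valid modulo lcm(13, 4) = 52: x ≡ 14 (mod 52).
  Combine with x ≡ 3 (mod 11); new modulus lcm = 572.
    Write x = 14 + 52·t and substitute into x ≡ 3 (mod 11): 52·t ≡ 3 − 14 = -11 (mod 11).
    Reduce coefficients mod 11: 8·t ≡ 0 (mod 11).
    The inverse of 8 mod 11 is 7 (since 8·7 = 56 = 5·11 + 1), so t ≡ 7·0 = 0 ≡ 0 (mod 11).
    Then x = 14 + 52·0 = 14, valid modulo lcm(52, 11) = 572: x ≡ 14 (mod 572).
  Combine with x ≡ 16 (mod 17); new modulus lcm = 9724.
    Write x = 14 + 572·t and substitute into x ≡ 16 (mod 17): 572·t ≡ 16 − 14 = 2 (mod 17).
    Reduce coefficients mod 17: 11·t ≡ 2 (mod 17).
    The inverse of 11 mod 17 is 14 (since 11·14 = 154 = 9·17 + 1), so t ≡ 14·2 = 28 ≡ 11 (mod 17).
    Then x = 14 + 572·11 = 6306, valid modulo lcm(572, 17) = 9724: x ≡ 6306 (mod 9724).
  Combine with x ≡ 0 (mod 5); new modulus lcm = 48620.
    Write x = 6306 + 9724·t and substitute into x ≡ 0 (mod 5): 9724·t ≡ 0 − 6306 = -6306 (mod 5).
    Reduce coefficients mod 5: 4·t ≡ 4 (mod 5).
    The inverse of 4 mod 5 is 4 (since 4·4 = 16 = 3·5 + 1), so t ≡ 4·4 = 16 ≡ 1 (mod 5).
    Then x = 6306 + 9724·1 = 16030, valid modulo lcm(9724, 5) = 48620: x ≡ 16030 (mod 48620).
Verify against each original: 16030 mod 13 = 1, 16030 mod 4 = 2, 16030 mod 11 = 3, 16030 mod 17 = 16, 16030 mod 5 = 0.

x ≡ 16030 (mod 48620).


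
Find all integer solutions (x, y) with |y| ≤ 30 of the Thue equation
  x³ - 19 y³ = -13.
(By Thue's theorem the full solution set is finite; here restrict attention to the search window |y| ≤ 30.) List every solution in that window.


The equation is x³ - 19y³ = -13. For fixed y, x³ = 19·y³ − 13, so a solution requires the RHS to be a perfect cube.
Strategy: iterate y from -30 to 30, compute RHS = 19·y³ − 13, and check whether it is a (positive or negative) perfect cube.
Check small values of y:
  y = 0: RHS = -13 is not a perfect cube.
  y = 1: RHS = 6 is not a perfect cube.
  y = -1: RHS = -32 is not a perfect cube.
  y = 2: RHS = 139 is not a perfect cube.
  y = -2: RHS = -165 is not a perfect cube.
  y = 3: RHS = 500 is not a perfect cube.
  y = -3: RHS = -526 is not a perfect cube.
Continuing the search up to |y| = 30 finds no solutions either.
No (x, y) in the scanned range satisfies the equation.

No integer solutions with |y| ≤ 30.


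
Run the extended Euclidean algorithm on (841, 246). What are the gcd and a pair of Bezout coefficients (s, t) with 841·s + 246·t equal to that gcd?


Euclidean algorithm on (841, 246) — divide until remainder is 0:
  841 = 3 · 246 + 103
  246 = 2 · 103 + 40
  103 = 2 · 40 + 23
  40 = 1 · 23 + 17
  23 = 1 · 17 + 6
  17 = 2 · 6 + 5
  6 = 1 · 5 + 1
  5 = 5 · 1 + 0
gcd(841, 246) = 1.
Track Bezout coefficients alongside the remainders: start with r₀ = 841 = a·1 + b·0 (s = 1, t = 0) and r₁ = 246 = a·0 + b·1 (s = 0, t = 1); each new remainder r_{k+1} = r_{k-1} − q_k·r_k inherits s_{k+1} = s_{k-1} − q_k·s_k, t_{k+1} = t_{k-1} − q_k·t_k, so r_k = a·s_k + b·t_k at every step:
  q = 3: r = 103, s = 1 − 3·0 = 1, t = 0 − 3·1 = -3  (check: 841·1 + 246·(-3) = 103)
  q = 2: r = 40, s = 0 − 2·1 = -2, t = 1 − 2·(-3) = 7  (check: 841·(-2) + 246·7 = 40)
  q = 2: r = 23, s = 1 − 2·(-2) = 5, t = -3 − 2·7 = -17  (check: 841·5 + 246·(-17) = 23)
  q = 1: r = 17, s = -2 − 1·5 = -7, t = 7 − 1·(-17) = 24  (check: 841·(-7) + 246·24 = 17)
  q = 1: r = 6, s = 5 − 1·(-7) = 12, t = -17 − 1·24 = -41  (check: 841·12 + 246·(-41) = 6)
  q = 2: r = 5, s = -7 − 2·12 = -31, t = 24 − 2·(-41) = 106  (check: 841·(-31) + 246·106 = 5)
  q = 1: r = 1, s = 12 − 1·(-31) = 43, t = -41 − 1·106 = -147  (check: 841·43 + 246·(-147) = 1)
The row with r = 1 (the gcd) gives the Bezout coefficients s = 43, t = -147.
Result: 841 · (43) + 246 · (-147) = 1.

gcd(841, 246) = 1; s = 43, t = -147 (check: 841·43 + 246·(-147) = 1).


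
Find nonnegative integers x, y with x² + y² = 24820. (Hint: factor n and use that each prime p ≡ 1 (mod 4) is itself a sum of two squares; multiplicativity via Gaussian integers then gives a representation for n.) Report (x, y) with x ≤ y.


Step 1: Factor n = 24820 = 2^2 · 5 · 17 · 73.
Step 2: Check the mod-4 condition on each prime factor: 2 = 2 (special); 5 ≡ 1 (mod 4), exponent 1; 17 ≡ 1 (mod 4), exponent 1; 73 ≡ 1 (mod 4), exponent 1.
All primes ≡ 3 (mod 4) appear to even exponent (or don't appear), so by the two-squares theorem n IS expressible as a sum of two squares.
Step 3: Build a representation. Group n = k² · m with k = 2 and m = 5 · 17 · 73 = 6205 (a product of primes ≡ 1 (mod 4)); a representation of m scales to one of n via (k·x)² + (k·y)² = k²(x² + y²). Each prime p ≡ 1 (mod 4) is itself a sum of two squares; find a² by testing p − a² for a perfect square:
  5: 5 − 1² = 4 = 2² ⇒ 5 = 1² + 2².
  17: 17 − 1² = 16 = 4² ⇒ 17 = 1² + 4².
  73: 73 − 1² = 72, 73 − 2² = 69, 73 − 3² = 64 = 8² ⇒ 73 = 3² + 8².
  Combine using the Brahmagupta–Fibonacci identity (a² + b²)(c² + d²) = (ac − bd)² + (ad + bc)² = (ac + bd)² + (ad − bc)²:
  5 · 17 = 85: from (1² + 2²)(1² + 4²), take (1·1 − 2·4, 1·4 + 2·1) = (1 − 8, 4 + 2) = (-7, 6); dropping signs (only squares matter) gives (7, 6); check 7² + 6² = 49 + 36 = 85 ✓.
  85 · 73 = 6205: from (7² + 6²)(3² + 8²), take (7·3 − 6·8, 7·8 + 6·3) = (21 − 48, 56 + 18) = (-27, 74); dropping signs (only squares matter) gives (27, 74); check 27² + 74² = 729 + 5476 = 6205 ✓.
  Scale by k = 2: (2·27, 2·74) = (54, 148).
Step 4: Order so x ≤ y and verify: 54² + 148² = 2916 + 21904 = 24820 = n. ✓

n = 24820 = 54² + 148² (one valid representation with x ≤ y).
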